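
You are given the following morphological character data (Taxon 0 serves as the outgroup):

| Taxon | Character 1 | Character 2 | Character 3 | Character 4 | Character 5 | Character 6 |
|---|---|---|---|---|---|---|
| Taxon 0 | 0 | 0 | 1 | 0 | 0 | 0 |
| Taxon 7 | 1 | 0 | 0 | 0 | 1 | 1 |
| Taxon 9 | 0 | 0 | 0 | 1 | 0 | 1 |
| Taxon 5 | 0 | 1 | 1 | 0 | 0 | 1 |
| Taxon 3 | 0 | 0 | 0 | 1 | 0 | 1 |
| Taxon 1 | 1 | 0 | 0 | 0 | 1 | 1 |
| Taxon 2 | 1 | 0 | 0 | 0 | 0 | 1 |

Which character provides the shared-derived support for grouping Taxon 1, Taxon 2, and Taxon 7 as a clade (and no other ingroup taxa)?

Character polarity is set by the outgroup: the derived state is whichever differs from the outgroup's state, so for Character 3 the derived state is '0', and for the remaining characters it is '1'.
Character 1 (derived state '1') is shared by Taxon 1, Taxon 2, and Taxon 7 — a synapomorphy uniting that clade.
Character 2: derived state '1' in Taxon 5 only — an autapomorphy, so it tells us nothing about relationships among taxa.
Only Taxon 1, Taxon 2, Taxon 3, Taxon 7, and Taxon 9 show the derived state '0' for Character 3, supporting them as a clade.
Character 4 (derived state '1') is shared by Taxon 3 and Taxon 9 — a synapomorphy uniting that clade.
Character 5: derived state '1' in Taxon 1 and Taxon 7 only — synapomorphy for {Taxon 1, Taxon 7}.
Character 6 (derived state '1') is shared by all ingroup taxa — unites the whole ingroup.
Most parsimonious ingroup topology: ((((Taxon 7,Taxon 1),Taxon 2),(Taxon 9,Taxon 3)),Taxon 5).
The clade {Taxon 1, Taxon 2, Taxon 7} is supported by Character 1: its derived state '1' occurs in exactly those taxa and in no other taxon (including the outgroup).

Character 1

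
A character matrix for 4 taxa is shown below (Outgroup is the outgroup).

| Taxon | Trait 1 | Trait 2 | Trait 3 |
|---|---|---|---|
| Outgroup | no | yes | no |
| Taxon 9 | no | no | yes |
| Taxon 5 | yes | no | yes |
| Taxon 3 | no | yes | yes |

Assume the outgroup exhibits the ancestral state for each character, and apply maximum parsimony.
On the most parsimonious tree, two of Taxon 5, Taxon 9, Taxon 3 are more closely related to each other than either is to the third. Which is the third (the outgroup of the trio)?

Taxon 3

Character polarity is set by the outgroup: the derived state is whichever differs from the outgroup's state, so for Trait 2 the derived state is 'no', and for the remaining characters it is 'yes'.
Trait 1: derived state 'yes' in Taxon 5 only — an autapomorphy, so it tells us nothing about relationships among taxa.
Trait 2 (derived state 'no') is shared by Taxon 5 and Taxon 9 — a synapomorphy uniting that clade.
Trait 3 (derived state 'yes') is shared by all ingroup taxa — unites the whole ingroup.
Most parsimonious ingroup topology: ((Taxon 9,Taxon 5),Taxon 3).
Taxon 5 and Taxon 9 share a more recent common ancestor with each other than either does with Taxon 3, so Taxon 3 is the least closely related of the three.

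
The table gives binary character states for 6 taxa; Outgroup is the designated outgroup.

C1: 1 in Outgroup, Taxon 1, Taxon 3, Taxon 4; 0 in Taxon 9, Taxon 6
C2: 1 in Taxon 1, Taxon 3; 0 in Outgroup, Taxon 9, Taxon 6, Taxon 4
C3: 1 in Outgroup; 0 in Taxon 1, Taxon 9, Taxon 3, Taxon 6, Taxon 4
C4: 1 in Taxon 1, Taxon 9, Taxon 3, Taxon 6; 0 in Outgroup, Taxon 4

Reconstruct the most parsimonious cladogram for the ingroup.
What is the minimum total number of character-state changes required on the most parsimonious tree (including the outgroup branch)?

Character polarity is set by the outgroup: the derived state is whichever differs from the outgroup's state, so for C1, C3 the derived state is '0', and for the remaining characters it is '1'.
Only Taxon 6 and Taxon 9 show the derived state '0' for C1, supporting them as a clade.
Only Taxon 1 and Taxon 3 show the derived state '1' for C2, supporting them as a clade.
C3 (derived state '0') is shared by all ingroup taxa — unites the whole ingroup.
C4 (derived state '1') is shared by Taxon 1, Taxon 3, Taxon 6, and Taxon 9 — a synapomorphy uniting that clade.
Most parsimonious ingroup topology: (((Taxon 1,Taxon 3),(Taxon 9,Taxon 6)),Taxon 4).
Changes per character on this tree: C1: 1; C2: 1; C3: 1; C4: 1.
Total = 4.

4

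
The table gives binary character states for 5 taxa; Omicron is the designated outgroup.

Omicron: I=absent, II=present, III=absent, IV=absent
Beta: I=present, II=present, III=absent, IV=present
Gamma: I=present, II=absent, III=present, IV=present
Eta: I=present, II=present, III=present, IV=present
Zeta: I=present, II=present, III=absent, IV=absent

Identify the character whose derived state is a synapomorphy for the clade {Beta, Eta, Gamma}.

IV

Character polarity is set by the outgroup: the derived state is whichever differs from the outgroup's state, so for II the derived state is 'absent', and for the remaining characters it is 'present'.
All ingroup taxa share the derived state 'present' for I; it defines the ingroup but does not resolve relationships within it.
II (derived state 'absent') is unique to Gamma (autapomorphy; uninformative for grouping).
III (derived state 'present') is shared by Eta and Gamma — a synapomorphy uniting that clade.
IV: derived state 'present' in Beta, Eta, and Gamma only — synapomorphy for {Beta, Eta, Gamma}.
Most parsimonious ingroup topology: ((Beta,(Gamma,Eta)),Zeta).
The clade {Beta, Eta, Gamma} is supported by IV: its derived state 'present' occurs in exactly those taxa and in no other taxon (including the outgroup).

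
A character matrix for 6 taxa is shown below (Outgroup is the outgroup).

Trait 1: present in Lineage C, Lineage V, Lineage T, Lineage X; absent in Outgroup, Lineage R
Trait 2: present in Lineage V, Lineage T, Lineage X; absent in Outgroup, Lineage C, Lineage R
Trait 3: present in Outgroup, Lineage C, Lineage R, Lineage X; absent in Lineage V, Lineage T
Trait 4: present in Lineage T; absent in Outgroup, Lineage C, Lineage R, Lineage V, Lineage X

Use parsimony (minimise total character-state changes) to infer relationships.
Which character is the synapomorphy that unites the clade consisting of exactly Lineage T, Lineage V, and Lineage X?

Trait 2

Character polarity is set by the outgroup: the derived state is whichever differs from the outgroup's state, so for Trait 3 the derived state is 'absent', and for the remaining characters it is 'present'.
Trait 1 (derived state 'present') is shared by Lineage C, Lineage T, Lineage V, and Lineage X — a synapomorphy uniting that clade.
Trait 2 (derived state 'present') is shared by Lineage T, Lineage V, and Lineage X — a synapomorphy uniting that clade.
Trait 3 (derived state 'absent') is shared by Lineage T and Lineage V — a synapomorphy uniting that clade.
Trait 4: derived state 'present' in Lineage T only — an autapomorphy, so it tells us nothing about relationships among taxa.
Most parsimonious ingroup topology: ((Lineage C,((Lineage V,Lineage T),Lineage X)),Lineage R).
The clade {Lineage T, Lineage V, Lineage X} is supported by Trait 2: its derived state 'present' occurs in exactly those taxa and in no other taxon (including the outgroup).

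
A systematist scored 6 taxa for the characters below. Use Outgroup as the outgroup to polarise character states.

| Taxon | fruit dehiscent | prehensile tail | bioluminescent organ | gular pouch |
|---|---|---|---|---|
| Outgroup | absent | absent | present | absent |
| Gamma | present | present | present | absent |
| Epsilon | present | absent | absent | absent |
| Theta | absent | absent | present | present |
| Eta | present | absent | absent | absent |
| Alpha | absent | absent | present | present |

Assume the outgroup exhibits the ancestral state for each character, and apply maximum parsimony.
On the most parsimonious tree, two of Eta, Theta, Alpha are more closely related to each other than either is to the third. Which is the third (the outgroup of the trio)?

Character polarity is set by the outgroup: the derived state is whichever differs from the outgroup's state, so for bioluminescent organ the derived state is 'absent', and for the remaining characters it is 'present'.
fruit dehiscent (derived state 'present') is shared by Epsilon, Eta, and Gamma — a synapomorphy uniting that clade.
prehensile tail: derived state 'present' in Gamma only — an autapomorphy, so it tells us nothing about relationships among taxa.
bioluminescent organ (derived state 'absent') is shared by Epsilon and Eta — a synapomorphy uniting that clade.
gular pouch (derived state 'present') is shared by Alpha and Theta — a synapomorphy uniting that clade.
Most parsimonious ingroup topology: ((Gamma,(Epsilon,Eta)),(Theta,Alpha)).
Theta and Alpha share a more recent common ancestor with each other than either does with Eta, so Eta is the least closely related of the three.

Eta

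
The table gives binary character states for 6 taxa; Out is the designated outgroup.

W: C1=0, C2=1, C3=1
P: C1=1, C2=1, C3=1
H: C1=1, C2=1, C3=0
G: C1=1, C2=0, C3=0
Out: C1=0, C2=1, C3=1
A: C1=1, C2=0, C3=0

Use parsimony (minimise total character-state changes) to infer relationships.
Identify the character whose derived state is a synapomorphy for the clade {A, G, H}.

C3

Character polarity is set by the outgroup: the derived state is whichever differs from the outgroup's state, so for C2, C3 the derived state is '0', and for the remaining characters it is '1'.
C1 (derived state '1') is shared by A, G, H, and P — a synapomorphy uniting that clade.
C2 (derived state '0') is shared by A and G — a synapomorphy uniting that clade.
Only A, G, and H show the derived state '0' for C3, supporting them as a clade.
Most parsimonious ingroup topology: ((P,((A,G),H)),W).
The clade {A, G, H} is supported by C3: its derived state '0' occurs in exactly those taxa and in no other taxon (including the outgroup).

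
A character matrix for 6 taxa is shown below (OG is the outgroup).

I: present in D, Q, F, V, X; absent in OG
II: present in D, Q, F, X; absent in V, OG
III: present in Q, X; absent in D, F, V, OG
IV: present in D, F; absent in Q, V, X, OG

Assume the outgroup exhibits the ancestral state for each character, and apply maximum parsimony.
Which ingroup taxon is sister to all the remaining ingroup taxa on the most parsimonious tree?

The outgroup has state 'absent' for every character, so 'present' is the derived state throughout.
All ingroup taxa share the derived state 'present' for I; it defines the ingroup but does not resolve relationships within it.
II: derived state 'present' in D, F, Q, and X only — synapomorphy for {D, F, Q, X}.
III (derived state 'present') is shared by Q and X — a synapomorphy uniting that clade.
Only D and F show the derived state 'present' for IV, supporting them as a clade.
Most parsimonious ingroup topology: (((D,F),(X,Q)),V).
V is sister to the clade containing all other ingroup taxa, so it is the earliest-diverging (most basal) ingroup lineage.

V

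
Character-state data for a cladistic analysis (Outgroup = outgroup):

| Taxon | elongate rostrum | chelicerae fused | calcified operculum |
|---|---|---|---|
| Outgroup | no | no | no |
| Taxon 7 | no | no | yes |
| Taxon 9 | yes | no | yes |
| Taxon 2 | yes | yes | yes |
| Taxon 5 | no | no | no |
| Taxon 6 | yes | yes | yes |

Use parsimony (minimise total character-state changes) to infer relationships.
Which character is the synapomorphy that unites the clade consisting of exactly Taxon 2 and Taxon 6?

The outgroup has state 'no' for every character, so 'yes' is the derived state throughout.
elongate rostrum (derived state 'yes') is shared by Taxon 2, Taxon 6, and Taxon 9 — a synapomorphy uniting that clade.
chelicerae fused: derived state 'yes' in Taxon 2 and Taxon 6 only — synapomorphy for {Taxon 2, Taxon 6}.
calcified operculum: derived state 'yes' in Taxon 2, Taxon 6, Taxon 7, and Taxon 9 only — synapomorphy for {Taxon 2, Taxon 6, Taxon 7, Taxon 9}.
Most parsimonious ingroup topology: ((Taxon 7,(Taxon 9,(Taxon 2,Taxon 6))),Taxon 5).
The clade {Taxon 2, Taxon 6} is supported by chelicerae fused: its derived state 'yes' occurs in exactly those taxa and in no other taxon (including the outgroup).

chelicerae fused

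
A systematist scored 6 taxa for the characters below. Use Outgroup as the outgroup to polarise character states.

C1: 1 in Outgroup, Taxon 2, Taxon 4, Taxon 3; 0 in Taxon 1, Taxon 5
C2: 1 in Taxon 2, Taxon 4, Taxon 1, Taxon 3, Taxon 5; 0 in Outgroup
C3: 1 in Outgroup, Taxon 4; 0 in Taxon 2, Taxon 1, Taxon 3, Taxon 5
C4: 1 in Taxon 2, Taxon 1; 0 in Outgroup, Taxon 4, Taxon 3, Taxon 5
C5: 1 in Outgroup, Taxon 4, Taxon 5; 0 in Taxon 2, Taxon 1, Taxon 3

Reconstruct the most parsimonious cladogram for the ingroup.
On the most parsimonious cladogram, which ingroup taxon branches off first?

Character polarity is set by the outgroup: the derived state is whichever differs from the outgroup's state, so for C1, C3, C5 the derived state is '0', and for the remaining characters it is '1'.
C1 (state '0') occurs in Taxon 1 and Taxon 5 but conflicts with the nesting implied by the other characters — most parsimoniously interpreted as homoplasy.
C2 (derived state '1') is shared by all ingroup taxa — unites the whole ingroup.
C3: derived state '0' in Taxon 1, Taxon 2, Taxon 3, and Taxon 5 only — synapomorphy for {Taxon 1, Taxon 2, Taxon 3, Taxon 5}.
C4 (derived state '1') is shared by Taxon 1 and Taxon 2 — a synapomorphy uniting that clade.
C5 (derived state '0') is shared by Taxon 1, Taxon 2, and Taxon 3 — a synapomorphy uniting that clade.
Most parsimonious ingroup topology: ((((Taxon 2,Taxon 1),Taxon 3),Taxon 5),Taxon 4).
Taxon 4 is sister to the clade containing all other ingroup taxa, so it is the earliest-diverging (most basal) ingroup lineage.

Taxon 4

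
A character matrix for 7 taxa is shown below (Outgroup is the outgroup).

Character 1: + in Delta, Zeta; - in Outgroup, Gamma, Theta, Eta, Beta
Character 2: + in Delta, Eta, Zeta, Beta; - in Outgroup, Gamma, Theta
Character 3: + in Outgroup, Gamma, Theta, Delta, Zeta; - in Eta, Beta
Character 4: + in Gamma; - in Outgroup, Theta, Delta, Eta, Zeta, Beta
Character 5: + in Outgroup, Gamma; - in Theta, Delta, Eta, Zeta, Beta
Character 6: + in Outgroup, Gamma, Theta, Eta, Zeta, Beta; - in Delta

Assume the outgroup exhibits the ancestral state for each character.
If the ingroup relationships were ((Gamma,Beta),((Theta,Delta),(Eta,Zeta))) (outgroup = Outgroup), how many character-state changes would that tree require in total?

11

Map each character onto ((Gamma,Beta),((Theta,Delta),(Eta,Zeta))) (rooted by Outgroup) and count the minimum state changes it requires (Fitch parsimony):
Character 1: 2; Character 2: 3; Character 3: 2; Character 4: 1; Character 5: 2; Character 6: 1.
Total tree length = 11.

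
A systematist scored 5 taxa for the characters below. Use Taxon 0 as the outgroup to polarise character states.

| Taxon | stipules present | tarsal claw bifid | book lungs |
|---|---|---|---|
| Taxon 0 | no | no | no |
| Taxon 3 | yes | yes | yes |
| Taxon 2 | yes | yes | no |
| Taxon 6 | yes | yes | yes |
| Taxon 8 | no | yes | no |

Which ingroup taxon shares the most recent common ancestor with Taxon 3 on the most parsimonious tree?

The outgroup has state 'no' for every character, so 'yes' is the derived state throughout.
Only Taxon 2, Taxon 3, and Taxon 6 show the derived state 'yes' for stipules present, supporting them as a clade.
tarsal claw bifid (derived state 'yes') is shared by all ingroup taxa — unites the whole ingroup.
book lungs (derived state 'yes') is shared by Taxon 3 and Taxon 6 — a synapomorphy uniting that clade.
Most parsimonious ingroup topology: (((Taxon 3,Taxon 6),Taxon 2),Taxon 8).
Taxon 3 and Taxon 6 form a cherry on this tree, so they are sister taxa.

Taxon 6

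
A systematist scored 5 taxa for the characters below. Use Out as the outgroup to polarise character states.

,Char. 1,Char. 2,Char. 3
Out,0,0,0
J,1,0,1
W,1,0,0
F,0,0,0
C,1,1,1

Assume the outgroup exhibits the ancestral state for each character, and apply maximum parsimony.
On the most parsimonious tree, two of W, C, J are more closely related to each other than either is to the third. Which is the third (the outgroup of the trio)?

The outgroup has state '0' for every character, so '1' is the derived state throughout.
Char. 1 (derived state '1') is shared by C, J, and W — a synapomorphy uniting that clade.
Char. 2: derived state '1' in C only — an autapomorphy, so it tells us nothing about relationships among taxa.
Char. 3: derived state '1' in C and J only — synapomorphy for {C, J}.
Most parsimonious ingroup topology: (((J,C),W),F).
C and J share a more recent common ancestor with each other than either does with W, so W is the least closely related of the three.

W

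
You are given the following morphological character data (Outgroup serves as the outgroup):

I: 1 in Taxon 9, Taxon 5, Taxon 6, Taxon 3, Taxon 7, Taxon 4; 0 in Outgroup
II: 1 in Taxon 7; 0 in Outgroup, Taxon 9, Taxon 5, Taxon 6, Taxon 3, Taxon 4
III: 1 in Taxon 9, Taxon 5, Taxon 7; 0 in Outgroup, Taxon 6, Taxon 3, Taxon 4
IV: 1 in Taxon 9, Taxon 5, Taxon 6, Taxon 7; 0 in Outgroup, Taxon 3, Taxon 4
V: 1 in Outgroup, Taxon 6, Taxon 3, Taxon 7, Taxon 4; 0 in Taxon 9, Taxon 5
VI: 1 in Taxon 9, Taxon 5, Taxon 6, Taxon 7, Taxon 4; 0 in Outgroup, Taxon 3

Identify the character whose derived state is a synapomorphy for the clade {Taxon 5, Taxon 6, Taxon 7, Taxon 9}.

Character polarity is set by the outgroup: the derived state is whichever differs from the outgroup's state, so for V the derived state is '0', and for the remaining characters it is '1'.
All ingroup taxa share the derived state '1' for I; it defines the ingroup but does not resolve relationships within it.
II (derived state '1') is unique to Taxon 7 (autapomorphy; uninformative for grouping).
III: derived state '1' in Taxon 5, Taxon 7, and Taxon 9 only — synapomorphy for {Taxon 5, Taxon 7, Taxon 9}.
Only Taxon 5, Taxon 6, Taxon 7, and Taxon 9 show the derived state '1' for IV, supporting them as a clade.
V (derived state '0') is shared by Taxon 5 and Taxon 9 — a synapomorphy uniting that clade.
Only Taxon 4, Taxon 5, Taxon 6, Taxon 7, and Taxon 9 show the derived state '1' for VI, supporting them as a clade.
Most parsimonious ingroup topology: (((((Taxon 9,Taxon 5),Taxon 7),Taxon 6),Taxon 4),Taxon 3).
The clade {Taxon 5, Taxon 6, Taxon 7, Taxon 9} is supported by IV: its derived state '1' occurs in exactly those taxa and in no other taxon (including the outgroup).

IV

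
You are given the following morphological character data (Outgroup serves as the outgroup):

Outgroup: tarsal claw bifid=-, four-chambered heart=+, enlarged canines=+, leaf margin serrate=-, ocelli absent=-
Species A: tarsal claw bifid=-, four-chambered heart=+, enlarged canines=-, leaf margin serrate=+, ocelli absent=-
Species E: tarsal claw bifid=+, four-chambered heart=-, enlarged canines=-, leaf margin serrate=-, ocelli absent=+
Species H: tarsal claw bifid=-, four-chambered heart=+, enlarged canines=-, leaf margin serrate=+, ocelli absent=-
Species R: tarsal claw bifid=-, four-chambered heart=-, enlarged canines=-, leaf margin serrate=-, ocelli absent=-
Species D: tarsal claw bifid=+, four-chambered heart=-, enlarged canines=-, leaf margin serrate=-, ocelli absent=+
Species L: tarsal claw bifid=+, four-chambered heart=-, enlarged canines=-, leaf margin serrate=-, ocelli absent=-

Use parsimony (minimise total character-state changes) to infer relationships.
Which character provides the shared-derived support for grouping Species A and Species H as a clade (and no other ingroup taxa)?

leaf margin serrate

Character polarity is set by the outgroup: the derived state is whichever differs from the outgroup's state, so for four-chambered heart, enlarged canines the derived state is '-', and for the remaining characters it is '+'.
tarsal claw bifid: derived state '+' in Species D, Species E, and Species L only — synapomorphy for {Species D, Species E, Species L}.
four-chambered heart: derived state '-' in Species D, Species E, Species L, and Species R only — synapomorphy for {Species D, Species E, Species L, Species R}.
All ingroup taxa share the derived state '-' for enlarged canines; it defines the ingroup but does not resolve relationships within it.
Only Species A and Species H show the derived state '+' for leaf margin serrate, supporting them as a clade.
Only Species D and Species E show the derived state '+' for ocelli absent, supporting them as a clade.
Most parsimonious ingroup topology: ((Species A,Species H),(((Species E,Species D),Species L),Species R)).
The clade {Species A, Species H} is supported by leaf margin serrate: its derived state '+' occurs in exactly those taxa and in no other taxon (including the outgroup).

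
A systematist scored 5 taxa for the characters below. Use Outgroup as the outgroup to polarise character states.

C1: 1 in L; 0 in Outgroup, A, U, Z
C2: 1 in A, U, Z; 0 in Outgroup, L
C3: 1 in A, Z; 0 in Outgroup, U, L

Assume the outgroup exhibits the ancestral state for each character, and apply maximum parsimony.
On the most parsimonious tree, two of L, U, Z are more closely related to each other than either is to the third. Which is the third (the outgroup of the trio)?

L

The outgroup has state '0' for every character, so '1' is the derived state throughout.
C1 (derived state '1') is unique to L (autapomorphy; uninformative for grouping).
C2: derived state '1' in A, U, and Z only — synapomorphy for {A, U, Z}.
C3: derived state '1' in A and Z only — synapomorphy for {A, Z}.
Most parsimonious ingroup topology: (((A,Z),U),L).
Z and U share a more recent common ancestor with each other than either does with L, so L is the least closely related of the three.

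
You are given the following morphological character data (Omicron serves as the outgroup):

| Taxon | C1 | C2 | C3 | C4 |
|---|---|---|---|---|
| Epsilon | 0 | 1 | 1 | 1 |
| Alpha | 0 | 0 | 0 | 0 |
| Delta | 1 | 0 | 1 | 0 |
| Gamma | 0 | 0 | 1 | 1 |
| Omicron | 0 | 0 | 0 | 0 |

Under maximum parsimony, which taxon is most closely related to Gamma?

The outgroup has state '0' for every character, so '1' is the derived state throughout.
C1 (derived state '1') is unique to Delta (autapomorphy; uninformative for grouping).
C2 (derived state '1') is unique to Epsilon (autapomorphy; uninformative for grouping).
C3: derived state '1' in Delta, Epsilon, and Gamma only — synapomorphy for {Delta, Epsilon, Gamma}.
Only Epsilon and Gamma show the derived state '1' for C4, supporting them as a clade.
Most parsimonious ingroup topology: (Alpha,(Delta,(Gamma,Epsilon))).
Gamma and Epsilon form a cherry on this tree, so they are sister taxa.

Epsilon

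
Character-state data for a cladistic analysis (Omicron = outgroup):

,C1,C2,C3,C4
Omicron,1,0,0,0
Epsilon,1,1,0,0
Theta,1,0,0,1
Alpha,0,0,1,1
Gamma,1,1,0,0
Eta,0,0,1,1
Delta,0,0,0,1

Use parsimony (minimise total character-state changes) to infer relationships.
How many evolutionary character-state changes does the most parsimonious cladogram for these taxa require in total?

Character polarity is set by the outgroup: the derived state is whichever differs from the outgroup's state, so for C1 the derived state is '0', and for the remaining characters it is '1'.
C1: derived state '0' in Alpha, Delta, and Eta only — synapomorphy for {Alpha, Delta, Eta}.
C2 (derived state '1') is shared by Epsilon and Gamma — a synapomorphy uniting that clade.
Only Alpha and Eta show the derived state '1' for C3, supporting them as a clade.
C4 (derived state '1') is shared by Alpha, Delta, Eta, and Theta — a synapomorphy uniting that clade.
Most parsimonious ingroup topology: ((Epsilon,Gamma),(Theta,((Alpha,Eta),Delta))).
Changes per character on this tree: C1: 1; C2: 1; C3: 1; C4: 1.
Total = 4.

4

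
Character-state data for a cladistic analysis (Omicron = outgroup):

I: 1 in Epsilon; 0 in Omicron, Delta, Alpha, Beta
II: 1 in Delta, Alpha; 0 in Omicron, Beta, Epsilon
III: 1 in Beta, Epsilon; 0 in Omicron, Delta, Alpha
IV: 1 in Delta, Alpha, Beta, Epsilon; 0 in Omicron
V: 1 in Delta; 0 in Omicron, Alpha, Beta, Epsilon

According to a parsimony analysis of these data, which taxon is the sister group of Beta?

Epsilon

The outgroup has state '0' for every character, so '1' is the derived state throughout.
I (derived state '1') is unique to Epsilon (autapomorphy; uninformative for grouping).
Only Alpha and Delta show the derived state '1' for II, supporting them as a clade.
Only Beta and Epsilon show the derived state '1' for III, supporting them as a clade.
IV (derived state '1') is shared by all ingroup taxa — unites the whole ingroup.
V: derived state '1' in Delta only — an autapomorphy, so it tells us nothing about relationships among taxa.
Most parsimonious ingroup topology: ((Delta,Alpha),(Beta,Epsilon)).
Beta and Epsilon form a cherry on this tree, so they are sister taxa.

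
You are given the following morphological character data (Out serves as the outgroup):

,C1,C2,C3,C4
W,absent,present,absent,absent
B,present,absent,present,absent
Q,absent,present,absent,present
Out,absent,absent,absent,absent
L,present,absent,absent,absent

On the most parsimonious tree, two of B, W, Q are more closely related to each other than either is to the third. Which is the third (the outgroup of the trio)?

B

The outgroup has state 'absent' for every character, so 'present' is the derived state throughout.
Only B and L show the derived state 'present' for C1, supporting them as a clade.
C2 (derived state 'present') is shared by Q and W — a synapomorphy uniting that clade.
C3 (derived state 'present') is unique to B (autapomorphy; uninformative for grouping).
C4: derived state 'present' in Q only — an autapomorphy, so it tells us nothing about relationships among taxa.
Most parsimonious ingroup topology: ((L,B),(Q,W)).
W and Q share a more recent common ancestor with each other than either does with B, so B is the least closely related of the three.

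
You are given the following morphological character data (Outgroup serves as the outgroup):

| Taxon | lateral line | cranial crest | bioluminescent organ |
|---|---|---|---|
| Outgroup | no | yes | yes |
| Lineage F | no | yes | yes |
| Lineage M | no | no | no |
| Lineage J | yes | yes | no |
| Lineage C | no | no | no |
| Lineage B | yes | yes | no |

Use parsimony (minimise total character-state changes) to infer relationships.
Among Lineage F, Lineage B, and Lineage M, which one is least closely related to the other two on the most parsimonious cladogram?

Lineage F

Character polarity is set by the outgroup: the derived state is whichever differs from the outgroup's state, so for cranial crest, bioluminescent organ the derived state is 'no', and for the remaining characters it is 'yes'.
lateral line: derived state 'yes' in Lineage B and Lineage J only — synapomorphy for {Lineage B, Lineage J}.
Only Lineage C and Lineage M show the derived state 'no' for cranial crest, supporting them as a clade.
Only Lineage B, Lineage C, Lineage J, and Lineage M show the derived state 'no' for bioluminescent organ, supporting them as a clade.
Most parsimonious ingroup topology: (Lineage F,((Lineage M,Lineage C),(Lineage J,Lineage B))).
Lineage B and Lineage M share a more recent common ancestor with each other than either does with Lineage F, so Lineage F is the least closely related of the three.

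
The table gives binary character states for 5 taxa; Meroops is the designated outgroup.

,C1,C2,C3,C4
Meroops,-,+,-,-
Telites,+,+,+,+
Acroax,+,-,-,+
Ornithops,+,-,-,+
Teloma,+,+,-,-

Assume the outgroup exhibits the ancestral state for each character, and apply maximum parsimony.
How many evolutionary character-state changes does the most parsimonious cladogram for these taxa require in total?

Character polarity is set by the outgroup: the derived state is whichever differs from the outgroup's state, so for C2 the derived state is '-', and for the remaining characters it is '+'.
All ingroup taxa share the derived state '+' for C1; it defines the ingroup but does not resolve relationships within it.
C2: derived state '-' in Acroax and Ornithops only — synapomorphy for {Acroax, Ornithops}.
C3 (derived state '+') is unique to Telites (autapomorphy; uninformative for grouping).
Only Acroax, Ornithops, and Telites show the derived state '+' for C4, supporting them as a clade.
Most parsimonious ingroup topology: ((Telites,(Acroax,Ornithops)),Teloma).
Changes per character on this tree: C1: 1; C2: 1; C3: 1; C4: 1.
Total = 4.

4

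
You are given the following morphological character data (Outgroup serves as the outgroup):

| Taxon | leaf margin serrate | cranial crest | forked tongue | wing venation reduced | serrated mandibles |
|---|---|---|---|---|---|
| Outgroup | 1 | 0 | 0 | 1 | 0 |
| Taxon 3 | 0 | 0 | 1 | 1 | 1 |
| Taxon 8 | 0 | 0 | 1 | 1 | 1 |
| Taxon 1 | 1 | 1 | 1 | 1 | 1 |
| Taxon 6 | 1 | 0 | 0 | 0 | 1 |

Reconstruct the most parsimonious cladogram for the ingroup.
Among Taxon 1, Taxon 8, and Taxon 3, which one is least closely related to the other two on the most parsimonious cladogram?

Taxon 1

Character polarity is set by the outgroup: the derived state is whichever differs from the outgroup's state, so for leaf margin serrate, wing venation reduced the derived state is '0', and for the remaining characters it is '1'.
leaf margin serrate (derived state '0') is shared by Taxon 3 and Taxon 8 — a synapomorphy uniting that clade.
cranial crest (derived state '1') is unique to Taxon 1 (autapomorphy; uninformative for grouping).
forked tongue (derived state '1') is shared by Taxon 1, Taxon 3, and Taxon 8 — a synapomorphy uniting that clade.
wing venation reduced (derived state '0') is unique to Taxon 6 (autapomorphy; uninformative for grouping).
All ingroup taxa share the derived state '1' for serrated mandibles; it defines the ingroup but does not resolve relationships within it.
Most parsimonious ingroup topology: (((Taxon 3,Taxon 8),Taxon 1),Taxon 6).
Taxon 8 and Taxon 3 share a more recent common ancestor with each other than either does with Taxon 1, so Taxon 1 is the least closely related of the three.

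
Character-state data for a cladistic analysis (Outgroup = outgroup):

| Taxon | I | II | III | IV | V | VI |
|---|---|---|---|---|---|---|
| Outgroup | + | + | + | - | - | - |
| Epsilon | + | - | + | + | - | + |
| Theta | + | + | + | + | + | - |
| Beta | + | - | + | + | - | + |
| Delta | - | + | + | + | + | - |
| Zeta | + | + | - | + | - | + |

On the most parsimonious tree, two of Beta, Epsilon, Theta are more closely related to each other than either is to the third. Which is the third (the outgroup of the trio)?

Theta

Character polarity is set by the outgroup: the derived state is whichever differs from the outgroup's state, so for I, II, III the derived state is '-', and for the remaining characters it is '+'.
I (derived state '-') is unique to Delta (autapomorphy; uninformative for grouping).
Only Beta and Epsilon show the derived state '-' for II, supporting them as a clade.
III: derived state '-' in Zeta only — an autapomorphy, so it tells us nothing about relationships among taxa.
All ingroup taxa share the derived state '+' for IV; it defines the ingroup but does not resolve relationships within it.
V: derived state '+' in Delta and Theta only — synapomorphy for {Delta, Theta}.
VI: derived state '+' in Beta, Epsilon, and Zeta only — synapomorphy for {Beta, Epsilon, Zeta}.
Most parsimonious ingroup topology: (((Epsilon,Beta),Zeta),(Theta,Delta)).
Epsilon and Beta share a more recent common ancestor with each other than either does with Theta, so Theta is the least closely related of the three.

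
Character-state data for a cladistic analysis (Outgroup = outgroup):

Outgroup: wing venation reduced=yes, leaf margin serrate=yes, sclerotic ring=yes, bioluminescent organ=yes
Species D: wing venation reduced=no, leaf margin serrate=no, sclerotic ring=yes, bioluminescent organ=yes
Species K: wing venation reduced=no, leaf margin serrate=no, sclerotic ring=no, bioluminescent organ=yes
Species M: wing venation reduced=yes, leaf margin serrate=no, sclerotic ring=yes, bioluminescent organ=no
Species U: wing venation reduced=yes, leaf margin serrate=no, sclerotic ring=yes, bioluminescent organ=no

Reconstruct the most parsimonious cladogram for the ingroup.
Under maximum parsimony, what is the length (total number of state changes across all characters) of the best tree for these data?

4

The outgroup has state 'yes' for every character, so 'no' is the derived state throughout.
Only Species D and Species K show the derived state 'no' for wing venation reduced, supporting them as a clade.
leaf margin serrate (derived state 'no') is shared by all ingroup taxa — unites the whole ingroup.
sclerotic ring: derived state 'no' in Species K only — an autapomorphy, so it tells us nothing about relationships among taxa.
bioluminescent organ (derived state 'no') is shared by Species M and Species U — a synapomorphy uniting that clade.
Most parsimonious ingroup topology: ((Species D,Species K),(Species M,Species U)).
Changes per character on this tree: wing venation reduced: 1; leaf margin serrate: 1; sclerotic ring: 1; bioluminescent organ: 1.
Total = 4.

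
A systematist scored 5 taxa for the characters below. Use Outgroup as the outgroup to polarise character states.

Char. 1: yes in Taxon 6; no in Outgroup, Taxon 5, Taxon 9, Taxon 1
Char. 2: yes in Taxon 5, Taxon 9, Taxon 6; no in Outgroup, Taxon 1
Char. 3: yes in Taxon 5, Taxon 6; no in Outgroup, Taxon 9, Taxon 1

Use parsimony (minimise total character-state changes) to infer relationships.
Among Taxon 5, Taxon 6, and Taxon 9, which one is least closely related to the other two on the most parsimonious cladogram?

Taxon 9

The outgroup has state 'no' for every character, so 'yes' is the derived state throughout.
Char. 1: derived state 'yes' in Taxon 6 only — an autapomorphy, so it tells us nothing about relationships among taxa.
Char. 2: derived state 'yes' in Taxon 5, Taxon 6, and Taxon 9 only — synapomorphy for {Taxon 5, Taxon 6, Taxon 9}.
Only Taxon 5 and Taxon 6 show the derived state 'yes' for Char. 3, supporting them as a clade.
Most parsimonious ingroup topology: (((Taxon 5,Taxon 6),Taxon 9),Taxon 1).
Taxon 6 and Taxon 5 share a more recent common ancestor with each other than either does with Taxon 9, so Taxon 9 is the least closely related of the three.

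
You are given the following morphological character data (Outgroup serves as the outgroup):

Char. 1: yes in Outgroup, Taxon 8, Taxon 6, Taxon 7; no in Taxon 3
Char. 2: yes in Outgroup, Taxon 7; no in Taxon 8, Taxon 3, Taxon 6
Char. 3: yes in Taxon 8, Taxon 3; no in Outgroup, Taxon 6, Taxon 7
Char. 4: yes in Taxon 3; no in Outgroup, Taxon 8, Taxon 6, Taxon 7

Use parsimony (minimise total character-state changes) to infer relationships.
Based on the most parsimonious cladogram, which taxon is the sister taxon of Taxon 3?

Character polarity is set by the outgroup: the derived state is whichever differs from the outgroup's state, so for Char. 1, Char. 2 the derived state is 'no', and for the remaining characters it is 'yes'.
Char. 1 (derived state 'no') is unique to Taxon 3 (autapomorphy; uninformative for grouping).
Only Taxon 3, Taxon 6, and Taxon 8 show the derived state 'no' for Char. 2, supporting them as a clade.
Only Taxon 3 and Taxon 8 show the derived state 'yes' for Char. 3, supporting them as a clade.
Char. 4: derived state 'yes' in Taxon 3 only — an autapomorphy, so it tells us nothing about relationships among taxa.
Most parsimonious ingroup topology: (((Taxon 8,Taxon 3),Taxon 6),Taxon 7).
Taxon 3 and Taxon 8 form a cherry on this tree, so they are sister taxa.

Taxon 8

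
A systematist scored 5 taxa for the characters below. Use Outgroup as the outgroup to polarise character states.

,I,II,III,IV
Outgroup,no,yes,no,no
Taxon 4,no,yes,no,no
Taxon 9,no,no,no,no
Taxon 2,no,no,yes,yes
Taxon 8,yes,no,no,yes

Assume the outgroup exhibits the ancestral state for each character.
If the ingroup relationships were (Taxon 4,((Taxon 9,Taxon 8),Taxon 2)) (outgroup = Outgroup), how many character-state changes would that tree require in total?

5

Map each character onto (Taxon 4,((Taxon 9,Taxon 8),Taxon 2)) (rooted by Outgroup) and count the minimum state changes it requires (Fitch parsimony):
I: 1; II: 1; III: 1; IV: 2.
Total tree length = 5.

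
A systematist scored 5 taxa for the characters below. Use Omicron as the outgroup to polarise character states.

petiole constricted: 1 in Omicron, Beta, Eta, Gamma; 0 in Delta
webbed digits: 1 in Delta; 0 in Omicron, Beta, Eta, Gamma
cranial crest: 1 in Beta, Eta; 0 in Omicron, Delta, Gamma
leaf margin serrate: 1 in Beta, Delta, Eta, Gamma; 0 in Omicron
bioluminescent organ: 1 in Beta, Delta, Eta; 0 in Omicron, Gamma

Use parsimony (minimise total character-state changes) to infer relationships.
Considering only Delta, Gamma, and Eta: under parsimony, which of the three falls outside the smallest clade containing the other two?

Character polarity is set by the outgroup: the derived state is whichever differs from the outgroup's state, so for petiole constricted the derived state is '0', and for the remaining characters it is '1'.
petiole constricted (derived state '0') is unique to Delta (autapomorphy; uninformative for grouping).
webbed digits (derived state '1') is unique to Delta (autapomorphy; uninformative for grouping).
cranial crest: derived state '1' in Beta and Eta only — synapomorphy for {Beta, Eta}.
leaf margin serrate (derived state '1') is shared by all ingroup taxa — unites the whole ingroup.
bioluminescent organ: derived state '1' in Beta, Delta, and Eta only — synapomorphy for {Beta, Delta, Eta}.
Most parsimonious ingroup topology: (Gamma,((Eta,Beta),Delta)).
Delta and Eta share a more recent common ancestor with each other than either does with Gamma, so Gamma is the least closely related of the three.

Gamma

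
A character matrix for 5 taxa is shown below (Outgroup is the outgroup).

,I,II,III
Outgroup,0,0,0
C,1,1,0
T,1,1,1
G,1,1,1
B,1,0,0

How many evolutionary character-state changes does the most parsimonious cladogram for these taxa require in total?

The outgroup has state '0' for every character, so '1' is the derived state throughout.
All ingroup taxa share the derived state '1' for I; it defines the ingroup but does not resolve relationships within it.
Only C, G, and T show the derived state '1' for II, supporting them as a clade.
Only G and T show the derived state '1' for III, supporting them as a clade.
Most parsimonious ingroup topology: (B,(C,(T,G))).
Changes per character on this tree: I: 1; II: 1; III: 1.
Total = 3.

3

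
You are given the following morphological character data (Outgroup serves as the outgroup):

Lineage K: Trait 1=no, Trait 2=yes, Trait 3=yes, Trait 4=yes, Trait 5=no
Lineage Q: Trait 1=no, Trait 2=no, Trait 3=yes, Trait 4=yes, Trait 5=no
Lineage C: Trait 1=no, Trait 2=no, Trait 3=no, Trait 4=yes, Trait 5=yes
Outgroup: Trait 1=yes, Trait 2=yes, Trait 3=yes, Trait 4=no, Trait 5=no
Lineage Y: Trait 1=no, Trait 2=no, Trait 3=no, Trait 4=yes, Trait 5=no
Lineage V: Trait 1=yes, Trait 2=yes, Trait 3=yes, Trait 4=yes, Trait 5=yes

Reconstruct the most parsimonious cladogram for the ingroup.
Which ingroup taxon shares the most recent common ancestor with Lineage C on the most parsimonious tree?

Character polarity is set by the outgroup: the derived state is whichever differs from the outgroup's state, so for Trait 1, Trait 2, Trait 3 the derived state is 'no', and for the remaining characters it is 'yes'.
Trait 1 (derived state 'no') is shared by Lineage C, Lineage K, Lineage Q, and Lineage Y — a synapomorphy uniting that clade.
Only Lineage C, Lineage Q, and Lineage Y show the derived state 'no' for Trait 2, supporting them as a clade.
Trait 3: derived state 'no' in Lineage C and Lineage Y only — synapomorphy for {Lineage C, Lineage Y}.
All ingroup taxa share the derived state 'yes' for Trait 4; it defines the ingroup but does not resolve relationships within it.
Trait 5 (state 'yes') occurs in Lineage C and Lineage V but conflicts with the nesting implied by the other characters — most parsimoniously interpreted as homoplasy.
Most parsimonious ingroup topology: (((Lineage Q,(Lineage Y,Lineage C)),Lineage K),Lineage V).
Lineage C and Lineage Y form a cherry on this tree, so they are sister taxa.

Lineage Y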